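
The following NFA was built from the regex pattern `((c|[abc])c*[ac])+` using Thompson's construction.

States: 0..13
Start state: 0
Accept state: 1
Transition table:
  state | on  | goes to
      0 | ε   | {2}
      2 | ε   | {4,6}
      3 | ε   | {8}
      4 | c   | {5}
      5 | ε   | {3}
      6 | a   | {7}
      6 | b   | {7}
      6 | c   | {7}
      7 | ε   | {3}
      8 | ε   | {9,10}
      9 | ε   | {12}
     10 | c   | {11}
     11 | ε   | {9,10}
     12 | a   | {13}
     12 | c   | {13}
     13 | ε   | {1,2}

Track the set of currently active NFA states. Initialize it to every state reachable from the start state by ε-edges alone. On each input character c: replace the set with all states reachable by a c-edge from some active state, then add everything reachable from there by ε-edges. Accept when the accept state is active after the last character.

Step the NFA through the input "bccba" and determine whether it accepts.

start: ε-closure({0}) = {0,2,4,6}
'b' @ 1: {3,7,8,9,10,12}
'c' @ 2: {1,2,4,6,9,10,11,12,13}  ✓accept
'c' @ 3: {1,2,3,4,5,6,7,8,9,10,11,12,13}  ✓accept
'b' @ 4: {3,7,8,9,10,12}
'a' @ 5: {1,2,4,6,13}  ✓accept
final: {1,2,4,6,13}; accept 1 in set

Answer: ACCEPT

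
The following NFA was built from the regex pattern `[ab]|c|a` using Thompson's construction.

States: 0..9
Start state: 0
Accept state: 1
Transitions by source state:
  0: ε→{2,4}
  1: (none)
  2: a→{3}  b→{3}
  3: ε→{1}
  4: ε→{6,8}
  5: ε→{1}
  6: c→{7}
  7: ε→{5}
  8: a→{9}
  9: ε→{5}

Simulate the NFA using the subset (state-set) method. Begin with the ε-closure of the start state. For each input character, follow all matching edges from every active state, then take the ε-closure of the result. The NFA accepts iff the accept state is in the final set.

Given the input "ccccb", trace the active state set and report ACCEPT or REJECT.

Answer: REJECT

Derivation:
initial (ε-close {0}): {0,2,4,6,8}
'c' @ 1: {1,5,7}  ✓accept
'c' @ 2: {}  — state set empty
rest 'ccb' ignored (set empty)
after full input: {}  (accept=1 not in)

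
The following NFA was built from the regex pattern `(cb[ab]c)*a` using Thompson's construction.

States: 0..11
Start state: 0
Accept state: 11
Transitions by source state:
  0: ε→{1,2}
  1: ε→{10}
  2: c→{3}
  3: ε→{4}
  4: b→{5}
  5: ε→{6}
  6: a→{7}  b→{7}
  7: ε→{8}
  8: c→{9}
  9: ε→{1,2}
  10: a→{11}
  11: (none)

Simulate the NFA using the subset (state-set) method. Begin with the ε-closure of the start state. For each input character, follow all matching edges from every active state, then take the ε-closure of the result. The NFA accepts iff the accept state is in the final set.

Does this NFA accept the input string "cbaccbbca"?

Answer: ACCEPT

Steps:
S₀ = ε-closure({0}) = {0,1,2,10}
'c' @ 1: {3,4}
'b' @ 2: {5,6}
'a' @ 3: {7,8}
'c' @ 4: {1,2,9,10}
'c' @ 5: {3,4}
'b' @ 6: {5,6}
'b' @ 7: {7,8}
'c' @ 8: {1,2,9,10}
'a' @ 9: {11}  [accepting]
end set {11} — state 11 in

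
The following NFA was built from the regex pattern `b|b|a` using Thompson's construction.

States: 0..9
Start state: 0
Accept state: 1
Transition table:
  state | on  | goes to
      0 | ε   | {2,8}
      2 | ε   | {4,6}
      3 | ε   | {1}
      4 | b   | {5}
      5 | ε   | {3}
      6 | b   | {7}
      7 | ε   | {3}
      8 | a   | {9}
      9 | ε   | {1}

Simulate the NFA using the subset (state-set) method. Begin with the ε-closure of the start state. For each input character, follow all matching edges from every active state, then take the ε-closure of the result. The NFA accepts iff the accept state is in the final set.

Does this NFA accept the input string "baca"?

initial (ε-close {0}): {0,2,4,6,8}
'b' @ 1: {1,3,5,7}  (accept∈set)
'a' @ 2: {}  — dead — no transitions
rest 'ca' ignored (set empty)
end set {} — state 1 not in

Answer: REJECT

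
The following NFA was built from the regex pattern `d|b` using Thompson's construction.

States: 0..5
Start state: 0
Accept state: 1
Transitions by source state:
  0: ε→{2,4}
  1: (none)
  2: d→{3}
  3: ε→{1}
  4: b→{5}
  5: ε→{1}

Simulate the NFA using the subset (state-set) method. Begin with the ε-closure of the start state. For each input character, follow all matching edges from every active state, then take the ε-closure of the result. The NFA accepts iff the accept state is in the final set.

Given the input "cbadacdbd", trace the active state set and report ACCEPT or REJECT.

start: ε-closure({0}) = {0,2,4}
'c' @ 1: {}  — state set empty
rest 'badacdbd' ignored (set empty)
end set {} — state 1 not in

Answer: REJECT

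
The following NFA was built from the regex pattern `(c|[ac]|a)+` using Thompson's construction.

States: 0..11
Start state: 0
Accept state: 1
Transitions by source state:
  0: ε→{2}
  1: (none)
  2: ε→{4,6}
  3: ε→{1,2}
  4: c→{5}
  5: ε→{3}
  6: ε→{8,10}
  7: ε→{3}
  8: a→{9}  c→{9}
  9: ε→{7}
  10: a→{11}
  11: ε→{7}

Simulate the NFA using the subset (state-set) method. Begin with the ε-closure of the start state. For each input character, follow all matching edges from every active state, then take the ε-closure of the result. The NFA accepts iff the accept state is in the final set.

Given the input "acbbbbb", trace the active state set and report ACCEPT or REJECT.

start: ε-closure({0}) = {0,2,4,6,8,10}
'a' @ 1: {1,2,3,4,6,7,8,9,10,11}  ✓accept
'c' @ 2: {1,2,3,4,5,6,7,8,9,10}  ✓accept
'b' @ 3: {}  — state set empty
rest 'bbbb' ignored (set empty)
after full input: {}  (accept=1 not in)

Answer: REJECT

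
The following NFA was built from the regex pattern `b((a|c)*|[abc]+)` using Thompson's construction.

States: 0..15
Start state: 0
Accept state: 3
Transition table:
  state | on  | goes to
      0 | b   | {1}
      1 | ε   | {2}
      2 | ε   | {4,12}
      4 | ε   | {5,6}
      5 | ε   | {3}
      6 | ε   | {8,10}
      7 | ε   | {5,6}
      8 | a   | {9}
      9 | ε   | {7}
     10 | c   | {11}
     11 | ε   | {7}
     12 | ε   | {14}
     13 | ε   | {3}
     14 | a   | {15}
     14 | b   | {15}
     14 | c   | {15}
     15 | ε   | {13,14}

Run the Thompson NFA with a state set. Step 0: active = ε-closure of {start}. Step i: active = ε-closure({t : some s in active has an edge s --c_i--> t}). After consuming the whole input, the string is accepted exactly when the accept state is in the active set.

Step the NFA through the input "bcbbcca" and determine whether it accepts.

start: ε-closure({0}) = {0}
'b' @ 1: {1,2,3,4,5,6,8,10,12,14}  (accept∈set)
'c' @ 2: {3,5,6,7,8,10,11,13,14,15}  (accept∈set)
'b' @ 3: {3,13,14,15}  (accept∈set)
'b' @ 4: {3,13,14,15}  (accept∈set)
'c' @ 5: {3,13,14,15}  (accept∈set)
'c' @ 6: {3,13,14,15}  (accept∈set)
'a' @ 7: {3,13,14,15}  (accept∈set)
final: {3,13,14,15}; accept 3 in set

Answer: ACCEPT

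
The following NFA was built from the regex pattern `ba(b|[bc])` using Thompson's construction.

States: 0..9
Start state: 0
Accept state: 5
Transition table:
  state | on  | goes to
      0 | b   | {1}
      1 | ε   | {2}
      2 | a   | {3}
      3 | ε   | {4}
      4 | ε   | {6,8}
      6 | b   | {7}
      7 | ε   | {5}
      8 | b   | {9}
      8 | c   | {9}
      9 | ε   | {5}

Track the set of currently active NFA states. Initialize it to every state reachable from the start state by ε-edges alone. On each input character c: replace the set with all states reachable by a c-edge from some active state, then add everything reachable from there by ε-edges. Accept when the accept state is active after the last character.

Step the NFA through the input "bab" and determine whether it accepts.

Answer: ACCEPT

Trace:
start: ε-closure({0}) = {0}
'b' @ 1: {1,2}
'a' @ 2: {3,4,6,8}
'b' @ 3: {5,7,9}  ✓accept
final: {5,7,9}; accept 5 in set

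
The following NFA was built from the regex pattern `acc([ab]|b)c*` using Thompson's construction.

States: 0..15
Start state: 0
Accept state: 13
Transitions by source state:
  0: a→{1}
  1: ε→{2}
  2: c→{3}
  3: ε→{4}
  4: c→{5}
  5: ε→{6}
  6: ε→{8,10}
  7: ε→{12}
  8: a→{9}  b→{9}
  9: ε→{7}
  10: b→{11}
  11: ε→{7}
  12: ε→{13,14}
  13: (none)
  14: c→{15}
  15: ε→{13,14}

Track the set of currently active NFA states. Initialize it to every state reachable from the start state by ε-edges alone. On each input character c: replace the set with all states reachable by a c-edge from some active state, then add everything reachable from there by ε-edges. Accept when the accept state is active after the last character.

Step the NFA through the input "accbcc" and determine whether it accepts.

start: ε-closure({0}) = {0}
'a' @ 1: {1,2}
'c' @ 2: {3,4}
'c' @ 3: {5,6,8,10}
'b' @ 4: {7,9,11,12,13,14}  [accepting]
'c' @ 5: {13,14,15}  [accepting]
'c' @ 6: {13,14,15}  [accepting]
end set {13,14,15} — state 13 in

Answer: ACCEPT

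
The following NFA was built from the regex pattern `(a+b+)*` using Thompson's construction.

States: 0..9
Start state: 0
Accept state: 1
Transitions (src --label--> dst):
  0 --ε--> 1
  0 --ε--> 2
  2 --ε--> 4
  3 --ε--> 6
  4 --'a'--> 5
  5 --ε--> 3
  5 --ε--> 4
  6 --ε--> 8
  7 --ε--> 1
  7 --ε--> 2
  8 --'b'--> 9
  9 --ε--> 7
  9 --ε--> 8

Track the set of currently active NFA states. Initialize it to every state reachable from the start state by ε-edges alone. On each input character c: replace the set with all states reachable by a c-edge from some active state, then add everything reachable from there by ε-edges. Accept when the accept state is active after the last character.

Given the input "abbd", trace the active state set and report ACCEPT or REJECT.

Answer: REJECT

Trace:
start: ε-closure({0}) = {0,1,2,4}
'a' @ 1: {3,4,5,6,8}
'b' @ 2: {1,2,4,7,8,9}  [accepting]
'b' @ 3: {1,2,4,7,8,9}  [accepting]
'd' @ 4: {}  — no active states
final: {}; accept 1 not in set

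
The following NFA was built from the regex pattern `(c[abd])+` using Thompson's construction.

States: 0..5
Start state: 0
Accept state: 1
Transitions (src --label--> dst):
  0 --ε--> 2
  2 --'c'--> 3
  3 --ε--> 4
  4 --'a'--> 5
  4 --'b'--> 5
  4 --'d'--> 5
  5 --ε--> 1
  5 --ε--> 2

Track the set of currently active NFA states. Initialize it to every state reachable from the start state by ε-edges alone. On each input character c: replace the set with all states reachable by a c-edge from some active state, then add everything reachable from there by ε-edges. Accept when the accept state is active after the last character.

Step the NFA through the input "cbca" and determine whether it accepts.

initial (ε-close {0}): {0,2}
'c' @ 1: {3,4}
'b' @ 2: {1,2,5}  (accept∈set)
'c' @ 3: {3,4}
'a' @ 4: {1,2,5}  (accept∈set)
after full input: {1,2,5}  (accept=1 in)

Answer: ACCEPT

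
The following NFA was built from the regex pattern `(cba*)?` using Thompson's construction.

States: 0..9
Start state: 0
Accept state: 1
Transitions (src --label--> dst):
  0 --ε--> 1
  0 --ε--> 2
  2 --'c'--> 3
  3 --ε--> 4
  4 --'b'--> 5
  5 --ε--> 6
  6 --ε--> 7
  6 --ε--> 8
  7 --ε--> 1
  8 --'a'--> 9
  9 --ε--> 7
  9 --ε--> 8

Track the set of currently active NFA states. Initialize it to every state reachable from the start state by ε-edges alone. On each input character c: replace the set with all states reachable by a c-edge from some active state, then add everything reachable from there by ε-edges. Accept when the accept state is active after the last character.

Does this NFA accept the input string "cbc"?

Answer: REJECT

Steps:
start: ε-closure({0}) = {0,1,2}
'c' @ 1: {3,4}
'b' @ 2: {1,5,6,7,8}  (accept∈set)
'c' @ 3: {}  — dead — no transitions
after full input: {}  (accept=1 not in)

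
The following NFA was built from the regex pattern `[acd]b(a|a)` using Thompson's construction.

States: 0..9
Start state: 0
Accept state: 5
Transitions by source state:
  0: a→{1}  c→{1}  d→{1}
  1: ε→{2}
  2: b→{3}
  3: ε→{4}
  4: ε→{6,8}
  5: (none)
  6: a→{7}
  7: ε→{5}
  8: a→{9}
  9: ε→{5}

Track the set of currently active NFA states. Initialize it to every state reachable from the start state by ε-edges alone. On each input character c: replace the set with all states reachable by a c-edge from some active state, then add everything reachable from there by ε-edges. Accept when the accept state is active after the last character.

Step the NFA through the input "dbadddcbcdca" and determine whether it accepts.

initial (ε-close {0}): {0}
'd' @ 1: {1,2}
'b' @ 2: {3,4,6,8}
'a' @ 3: {5,7,9}  ✓accept
'd' @ 4: {}  — no active states
rest 'ddcbcdca' ignored (set empty)
final: {}; accept 5 not in set

Answer: REJECT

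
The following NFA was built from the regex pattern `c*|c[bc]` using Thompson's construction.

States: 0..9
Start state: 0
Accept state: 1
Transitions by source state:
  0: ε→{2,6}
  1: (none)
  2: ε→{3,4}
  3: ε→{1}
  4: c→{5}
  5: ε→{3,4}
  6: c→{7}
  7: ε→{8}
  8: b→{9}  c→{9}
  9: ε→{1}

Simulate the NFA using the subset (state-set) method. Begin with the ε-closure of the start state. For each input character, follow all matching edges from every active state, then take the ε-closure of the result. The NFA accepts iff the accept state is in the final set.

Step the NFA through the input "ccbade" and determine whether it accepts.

start: ε-closure({0}) = {0,1,2,3,4,6}
'c' @ 1: {1,3,4,5,7,8}  (accept∈set)
'c' @ 2: {1,3,4,5,9}  (accept∈set)
'b' @ 3: {}  — state set empty
rest 'ade' ignored (set empty)
end set {} — state 1 not in

Answer: REJECT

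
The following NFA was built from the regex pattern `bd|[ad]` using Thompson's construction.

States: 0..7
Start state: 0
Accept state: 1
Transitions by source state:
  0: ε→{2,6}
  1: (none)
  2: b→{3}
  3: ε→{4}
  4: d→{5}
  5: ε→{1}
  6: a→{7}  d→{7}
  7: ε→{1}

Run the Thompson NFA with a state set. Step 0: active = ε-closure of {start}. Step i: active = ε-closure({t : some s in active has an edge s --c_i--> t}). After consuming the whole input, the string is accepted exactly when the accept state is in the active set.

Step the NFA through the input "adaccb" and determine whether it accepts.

Answer: REJECT

Derivation:
start: ε-closure({0}) = {0,2,6}
'a' @ 1: {1,7}  ✓accept
'd' @ 2: {}  — state set empty
rest 'accb' ignored (set empty)
final: {}; accept 1 not in set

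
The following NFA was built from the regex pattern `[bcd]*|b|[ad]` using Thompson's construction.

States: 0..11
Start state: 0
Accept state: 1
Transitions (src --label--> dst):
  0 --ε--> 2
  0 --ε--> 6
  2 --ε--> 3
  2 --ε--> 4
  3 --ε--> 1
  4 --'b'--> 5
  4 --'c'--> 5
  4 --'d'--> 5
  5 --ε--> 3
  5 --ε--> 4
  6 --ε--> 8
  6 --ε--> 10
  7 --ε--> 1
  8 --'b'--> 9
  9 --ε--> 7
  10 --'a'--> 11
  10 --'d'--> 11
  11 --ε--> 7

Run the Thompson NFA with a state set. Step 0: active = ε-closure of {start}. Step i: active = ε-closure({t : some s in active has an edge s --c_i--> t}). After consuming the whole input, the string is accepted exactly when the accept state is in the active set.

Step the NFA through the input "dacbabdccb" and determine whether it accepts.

S₀ = ε-closure({0}) = {0,1,2,3,4,6,8,10}
'd' @ 1: {1,3,4,5,7,11}  [accepting]
'a' @ 2: {}  — dead — no transitions
rest 'cbabdccb' ignored (set empty)
final: {}; accept 1 not in set

Answer: REJECT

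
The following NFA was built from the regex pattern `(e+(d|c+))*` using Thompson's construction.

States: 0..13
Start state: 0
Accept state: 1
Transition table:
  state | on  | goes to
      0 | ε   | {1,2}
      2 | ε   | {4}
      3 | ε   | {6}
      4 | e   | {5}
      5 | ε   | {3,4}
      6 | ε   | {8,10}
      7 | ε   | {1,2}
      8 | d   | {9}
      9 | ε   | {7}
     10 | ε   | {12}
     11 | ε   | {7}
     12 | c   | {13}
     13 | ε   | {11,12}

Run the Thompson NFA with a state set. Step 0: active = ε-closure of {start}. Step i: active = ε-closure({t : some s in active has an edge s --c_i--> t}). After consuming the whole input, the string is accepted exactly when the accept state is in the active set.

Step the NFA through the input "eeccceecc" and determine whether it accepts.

initial (ε-close {0}): {0,1,2,4}
'e' @ 1: {3,4,5,6,8,10,12}
'e' @ 2: {3,4,5,6,8,10,12}
'c' @ 3: {1,2,4,7,11,12,13}  (accept∈set)
'c' @ 4: {1,2,4,7,11,12,13}  (accept∈set)
'c' @ 5: {1,2,4,7,11,12,13}  (accept∈set)
'e' @ 6: {3,4,5,6,8,10,12}
'e' @ 7: {3,4,5,6,8,10,12}
'c' @ 8: {1,2,4,7,11,12,13}  (accept∈set)
'c' @ 9: {1,2,4,7,11,12,13}  (accept∈set)
end set {1,2,4,7,11,12,13} — state 1 in

Answer: ACCEPT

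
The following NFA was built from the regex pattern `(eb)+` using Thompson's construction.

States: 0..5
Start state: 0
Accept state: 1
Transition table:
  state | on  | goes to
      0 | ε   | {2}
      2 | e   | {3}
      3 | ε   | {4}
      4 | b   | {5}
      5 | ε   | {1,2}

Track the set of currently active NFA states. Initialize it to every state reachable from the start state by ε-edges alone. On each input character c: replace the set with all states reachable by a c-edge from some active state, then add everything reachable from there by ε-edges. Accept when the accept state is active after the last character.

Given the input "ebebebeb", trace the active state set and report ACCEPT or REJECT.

start: ε-closure({0}) = {0,2}
'e' @ 1: {3,4}
'b' @ 2: {1,2,5}  [accepting]
'e' @ 3: {3,4}
'b' @ 4: {1,2,5}  [accepting]
'e' @ 5: {3,4}
'b' @ 6: {1,2,5}  [accepting]
'e' @ 7: {3,4}
'b' @ 8: {1,2,5}  [accepting]
end set {1,2,5} — state 1 in

Answer: ACCEPT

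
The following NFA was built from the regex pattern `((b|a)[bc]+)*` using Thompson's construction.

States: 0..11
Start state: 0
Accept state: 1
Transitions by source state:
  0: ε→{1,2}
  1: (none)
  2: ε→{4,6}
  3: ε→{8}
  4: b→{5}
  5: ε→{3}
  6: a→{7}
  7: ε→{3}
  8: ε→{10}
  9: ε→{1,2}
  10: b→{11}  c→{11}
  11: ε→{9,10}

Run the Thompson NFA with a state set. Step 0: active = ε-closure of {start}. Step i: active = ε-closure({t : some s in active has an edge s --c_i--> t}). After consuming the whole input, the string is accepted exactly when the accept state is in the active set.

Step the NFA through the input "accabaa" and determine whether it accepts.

Answer: REJECT

Derivation:
S₀ = ε-closure({0}) = {0,1,2,4,6}
'a' @ 1: {3,7,8,10}
'c' @ 2: {1,2,4,6,9,10,11}  [accepting]
'c' @ 3: {1,2,4,6,9,10,11}  [accepting]
'a' @ 4: {3,7,8,10}
'b' @ 5: {1,2,4,6,9,10,11}  [accepting]
'a' @ 6: {3,7,8,10}
'a' @ 7: {}  — state set empty
end set {} — state 1 not in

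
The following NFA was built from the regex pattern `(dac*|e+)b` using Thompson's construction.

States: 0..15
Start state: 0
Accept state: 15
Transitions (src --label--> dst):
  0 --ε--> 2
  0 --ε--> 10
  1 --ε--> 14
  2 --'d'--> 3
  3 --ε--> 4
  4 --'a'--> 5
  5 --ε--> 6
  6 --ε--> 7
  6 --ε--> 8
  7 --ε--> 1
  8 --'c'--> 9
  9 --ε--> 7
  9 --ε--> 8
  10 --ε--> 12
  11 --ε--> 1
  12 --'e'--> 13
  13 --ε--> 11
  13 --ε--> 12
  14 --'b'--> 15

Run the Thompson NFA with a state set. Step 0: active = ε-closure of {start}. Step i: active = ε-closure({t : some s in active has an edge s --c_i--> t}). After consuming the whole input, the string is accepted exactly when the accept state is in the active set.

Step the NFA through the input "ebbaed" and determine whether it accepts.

start: ε-closure({0}) = {0,2,10,12}
'e' @ 1: {1,11,12,13,14}
'b' @ 2: {15}  ✓accept
'b' @ 3: {}  — no active states
rest 'aed' ignored (set empty)
end set {} — state 15 not in

Answer: REJECT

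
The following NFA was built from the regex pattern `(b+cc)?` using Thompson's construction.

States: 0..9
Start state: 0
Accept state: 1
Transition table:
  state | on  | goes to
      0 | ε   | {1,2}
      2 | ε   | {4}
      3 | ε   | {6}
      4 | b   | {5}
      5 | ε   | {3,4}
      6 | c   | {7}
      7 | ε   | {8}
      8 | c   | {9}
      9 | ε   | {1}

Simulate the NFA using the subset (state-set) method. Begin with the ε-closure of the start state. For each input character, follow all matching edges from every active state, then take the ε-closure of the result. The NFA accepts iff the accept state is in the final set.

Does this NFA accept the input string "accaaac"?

initial (ε-close {0}): {0,1,2,4}
'a' @ 1: {}  — state set empty
rest 'ccaaac' ignored (set empty)
after full input: {}  (accept=1 not in)

Answer: REJECT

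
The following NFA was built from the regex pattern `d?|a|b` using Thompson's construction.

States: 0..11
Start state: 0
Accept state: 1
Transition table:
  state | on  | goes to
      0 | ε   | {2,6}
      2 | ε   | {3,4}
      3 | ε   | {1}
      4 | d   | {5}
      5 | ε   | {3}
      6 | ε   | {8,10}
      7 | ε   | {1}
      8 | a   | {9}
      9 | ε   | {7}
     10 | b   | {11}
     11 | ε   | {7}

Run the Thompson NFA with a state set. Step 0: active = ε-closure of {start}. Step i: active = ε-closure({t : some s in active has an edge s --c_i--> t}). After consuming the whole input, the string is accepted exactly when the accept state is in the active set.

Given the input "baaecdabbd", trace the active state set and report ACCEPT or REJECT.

Answer: REJECT

Steps:
start: ε-closure({0}) = {0,1,2,3,4,6,8,10}
'b' @ 1: {1,7,11}  (accept∈set)
'a' @ 2: {}  — dead — no transitions
rest 'aecdabbd' ignored (set empty)
final: {}; accept 1 not in set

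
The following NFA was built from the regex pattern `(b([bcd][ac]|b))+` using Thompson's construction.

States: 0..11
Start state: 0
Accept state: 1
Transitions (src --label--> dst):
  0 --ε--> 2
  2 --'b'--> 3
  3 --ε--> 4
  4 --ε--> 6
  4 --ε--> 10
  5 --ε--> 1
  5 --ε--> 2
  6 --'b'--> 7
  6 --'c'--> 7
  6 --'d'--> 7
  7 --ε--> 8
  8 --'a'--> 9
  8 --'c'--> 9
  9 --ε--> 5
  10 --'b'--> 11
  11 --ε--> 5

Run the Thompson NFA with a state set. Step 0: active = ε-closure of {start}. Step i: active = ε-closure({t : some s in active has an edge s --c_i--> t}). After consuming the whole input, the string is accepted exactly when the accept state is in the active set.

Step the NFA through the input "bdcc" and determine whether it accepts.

start: ε-closure({0}) = {0,2}
'b' @ 1: {3,4,6,10}
'd' @ 2: {7,8}
'c' @ 3: {1,2,5,9}  (accept∈set)
'c' @ 4: {}  — no active states
after full input: {}  (accept=1 not in)

Answer: REJECT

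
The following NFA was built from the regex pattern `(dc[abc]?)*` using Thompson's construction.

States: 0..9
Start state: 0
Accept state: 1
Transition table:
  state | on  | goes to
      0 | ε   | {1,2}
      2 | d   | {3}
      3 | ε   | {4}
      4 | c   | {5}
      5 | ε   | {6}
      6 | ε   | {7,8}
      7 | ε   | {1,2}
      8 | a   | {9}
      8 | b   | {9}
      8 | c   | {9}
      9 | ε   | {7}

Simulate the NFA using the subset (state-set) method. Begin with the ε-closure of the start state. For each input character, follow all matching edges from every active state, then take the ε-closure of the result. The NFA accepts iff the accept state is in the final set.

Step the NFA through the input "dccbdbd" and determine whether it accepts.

Answer: REJECT

Derivation:
initial (ε-close {0}): {0,1,2}
'd' @ 1: {3,4}
'c' @ 2: {1,2,5,6,7,8}  [accepting]
'c' @ 3: {1,2,7,9}  [accepting]
'b' @ 4: {}  — state set empty
rest 'dbd' ignored (set empty)
final: {}; accept 1 not in set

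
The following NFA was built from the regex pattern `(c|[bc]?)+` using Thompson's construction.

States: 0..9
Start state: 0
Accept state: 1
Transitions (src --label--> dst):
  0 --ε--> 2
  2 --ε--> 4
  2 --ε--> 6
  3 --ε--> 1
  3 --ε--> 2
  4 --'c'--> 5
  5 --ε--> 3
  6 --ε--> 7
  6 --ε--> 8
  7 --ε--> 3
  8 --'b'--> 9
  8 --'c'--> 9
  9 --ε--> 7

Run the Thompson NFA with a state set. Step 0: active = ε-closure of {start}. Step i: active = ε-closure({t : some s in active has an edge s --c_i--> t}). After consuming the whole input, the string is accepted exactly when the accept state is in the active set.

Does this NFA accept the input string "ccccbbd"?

Answer: REJECT

Trace:
initial (ε-close {0}): {0,1,2,3,4,6,7,8}
'c' @ 1: {1,2,3,4,5,6,7,8,9}  [accepting]
'c' @ 2: {1,2,3,4,5,6,7,8,9}  [accepting]
'c' @ 3: {1,2,3,4,5,6,7,8,9}  [accepting]
'c' @ 4: {1,2,3,4,5,6,7,8,9}  [accepting]
'b' @ 5: {1,2,3,4,6,7,8,9}  [accepting]
'b' @ 6: {1,2,3,4,6,7,8,9}  [accepting]
'd' @ 7: {}  — dead — no transitions
final: {}; accept 1 not in set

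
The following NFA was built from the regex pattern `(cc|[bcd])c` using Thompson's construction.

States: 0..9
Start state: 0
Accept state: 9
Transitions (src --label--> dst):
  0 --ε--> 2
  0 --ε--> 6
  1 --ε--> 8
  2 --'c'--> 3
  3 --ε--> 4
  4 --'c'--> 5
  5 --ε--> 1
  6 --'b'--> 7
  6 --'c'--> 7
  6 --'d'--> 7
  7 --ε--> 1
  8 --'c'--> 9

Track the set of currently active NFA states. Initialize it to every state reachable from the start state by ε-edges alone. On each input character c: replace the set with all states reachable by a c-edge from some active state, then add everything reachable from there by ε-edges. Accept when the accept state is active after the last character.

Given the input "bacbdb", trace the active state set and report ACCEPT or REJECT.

Answer: REJECT

Steps:
initial (ε-close {0}): {0,2,6}
'b' @ 1: {1,7,8}
'a' @ 2: {}  — dead — no transitions
rest 'cbdb' ignored (set empty)
after full input: {}  (accept=9 not in)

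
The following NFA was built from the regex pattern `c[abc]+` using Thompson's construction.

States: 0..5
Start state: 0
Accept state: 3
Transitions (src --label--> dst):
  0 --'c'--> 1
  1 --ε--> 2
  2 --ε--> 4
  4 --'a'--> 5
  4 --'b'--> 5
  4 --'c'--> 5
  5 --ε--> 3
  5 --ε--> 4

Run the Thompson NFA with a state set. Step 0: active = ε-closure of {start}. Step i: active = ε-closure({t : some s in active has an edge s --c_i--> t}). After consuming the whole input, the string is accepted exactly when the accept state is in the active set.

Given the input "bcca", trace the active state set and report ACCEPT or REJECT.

Answer: REJECT

Derivation:
initial (ε-close {0}): {0}
'b' @ 1: {}  — dead — no transitions
rest 'cca' ignored (set empty)
final: {}; accept 3 not in set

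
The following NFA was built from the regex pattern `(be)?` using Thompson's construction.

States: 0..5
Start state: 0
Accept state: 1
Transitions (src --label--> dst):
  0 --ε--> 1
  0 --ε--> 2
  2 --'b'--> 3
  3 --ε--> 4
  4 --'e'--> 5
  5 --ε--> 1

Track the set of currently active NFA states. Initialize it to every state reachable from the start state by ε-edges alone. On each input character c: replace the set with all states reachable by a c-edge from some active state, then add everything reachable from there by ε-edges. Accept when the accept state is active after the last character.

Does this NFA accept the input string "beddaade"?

start: ε-closure({0}) = {0,1,2}
'b' @ 1: {3,4}
'e' @ 2: {1,5}  [accepting]
'd' @ 3: {}  — dead — no transitions
rest 'daade' ignored (set empty)
after full input: {}  (accept=1 not in)

Answer: REJECT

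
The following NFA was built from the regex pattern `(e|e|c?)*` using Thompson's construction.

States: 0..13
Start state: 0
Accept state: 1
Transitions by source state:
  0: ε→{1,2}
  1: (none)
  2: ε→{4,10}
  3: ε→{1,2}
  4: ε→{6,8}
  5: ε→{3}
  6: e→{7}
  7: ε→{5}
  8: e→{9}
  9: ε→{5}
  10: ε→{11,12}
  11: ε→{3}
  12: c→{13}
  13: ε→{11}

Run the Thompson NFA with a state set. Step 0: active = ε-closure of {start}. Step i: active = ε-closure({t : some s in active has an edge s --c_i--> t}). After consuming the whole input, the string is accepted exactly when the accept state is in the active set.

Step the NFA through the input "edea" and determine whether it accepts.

Answer: REJECT

Steps:
initial (ε-close {0}): {0,1,2,3,4,6,8,10,11,12}
'e' @ 1: {1,2,3,4,5,6,7,8,9,10,11,12}  (accept∈set)
'd' @ 2: {}  — dead — no transitions
rest 'ea' ignored (set empty)
final: {}; accept 1 not in set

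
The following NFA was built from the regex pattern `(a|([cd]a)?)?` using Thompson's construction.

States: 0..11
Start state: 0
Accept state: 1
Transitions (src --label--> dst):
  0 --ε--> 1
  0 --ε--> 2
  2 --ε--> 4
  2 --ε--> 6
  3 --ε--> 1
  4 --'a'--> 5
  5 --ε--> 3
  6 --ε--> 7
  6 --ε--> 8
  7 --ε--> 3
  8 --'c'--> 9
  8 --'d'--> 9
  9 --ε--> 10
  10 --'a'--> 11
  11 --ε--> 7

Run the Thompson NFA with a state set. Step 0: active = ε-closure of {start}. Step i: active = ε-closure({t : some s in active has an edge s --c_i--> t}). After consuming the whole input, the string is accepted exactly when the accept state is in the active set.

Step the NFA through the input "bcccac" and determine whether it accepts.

Answer: REJECT

Derivation:
start: ε-closure({0}) = {0,1,2,3,4,6,7,8}
'b' @ 1: {}  — state set empty
rest 'cccac' ignored (set empty)
end set {} — state 1 not in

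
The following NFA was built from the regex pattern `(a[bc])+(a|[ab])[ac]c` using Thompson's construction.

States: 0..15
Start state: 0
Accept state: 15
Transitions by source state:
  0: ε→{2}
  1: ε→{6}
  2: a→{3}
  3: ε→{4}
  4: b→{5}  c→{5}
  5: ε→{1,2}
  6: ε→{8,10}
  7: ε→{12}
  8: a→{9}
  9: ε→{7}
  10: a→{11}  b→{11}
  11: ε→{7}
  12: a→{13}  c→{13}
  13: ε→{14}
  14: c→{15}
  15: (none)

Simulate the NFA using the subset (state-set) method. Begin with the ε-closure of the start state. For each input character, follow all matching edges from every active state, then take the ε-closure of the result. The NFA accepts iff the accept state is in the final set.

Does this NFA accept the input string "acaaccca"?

S₀ = ε-closure({0}) = {0,2}
'a' @ 1: {3,4}
'c' @ 2: {1,2,5,6,8,10}
'a' @ 3: {3,4,7,9,11,12}
'a' @ 4: {13,14}
'c' @ 5: {15}  ✓accept
'c' @ 6: {}  — no active states
rest 'ca' ignored (set empty)
after full input: {}  (accept=15 not in)

Answer: REJECT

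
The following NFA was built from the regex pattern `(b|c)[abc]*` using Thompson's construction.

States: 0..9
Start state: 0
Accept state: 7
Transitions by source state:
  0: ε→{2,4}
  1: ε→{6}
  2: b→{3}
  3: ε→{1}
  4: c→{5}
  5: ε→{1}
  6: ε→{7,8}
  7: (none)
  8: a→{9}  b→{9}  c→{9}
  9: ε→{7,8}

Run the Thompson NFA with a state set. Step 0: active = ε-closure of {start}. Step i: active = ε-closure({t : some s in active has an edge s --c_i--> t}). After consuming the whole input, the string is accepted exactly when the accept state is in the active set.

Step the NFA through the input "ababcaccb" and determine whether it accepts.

start: ε-closure({0}) = {0,2,4}
'a' @ 1: {}  — no active states
rest 'babcaccb' ignored (set empty)
after full input: {}  (accept=7 not in)

Answer: REJECT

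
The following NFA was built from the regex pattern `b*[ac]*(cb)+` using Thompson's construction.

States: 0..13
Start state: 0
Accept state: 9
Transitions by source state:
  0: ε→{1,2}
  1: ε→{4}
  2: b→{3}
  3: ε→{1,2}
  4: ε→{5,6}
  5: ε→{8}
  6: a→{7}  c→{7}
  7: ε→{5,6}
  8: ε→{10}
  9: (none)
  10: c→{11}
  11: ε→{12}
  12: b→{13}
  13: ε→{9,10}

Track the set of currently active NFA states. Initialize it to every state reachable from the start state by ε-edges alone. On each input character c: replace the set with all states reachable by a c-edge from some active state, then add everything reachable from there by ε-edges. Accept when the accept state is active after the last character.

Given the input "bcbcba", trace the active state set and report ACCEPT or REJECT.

Answer: REJECT

Steps:
initial (ε-close {0}): {0,1,2,4,5,6,8,10}
'b' @ 1: {1,2,3,4,5,6,8,10}
'c' @ 2: {5,6,7,8,10,11,12}
'b' @ 3: {9,10,13}  (accept∈set)
'c' @ 4: {11,12}
'b' @ 5: {9,10,13}  (accept∈set)
'a' @ 6: {}  — state set empty
end set {} — state 9 not in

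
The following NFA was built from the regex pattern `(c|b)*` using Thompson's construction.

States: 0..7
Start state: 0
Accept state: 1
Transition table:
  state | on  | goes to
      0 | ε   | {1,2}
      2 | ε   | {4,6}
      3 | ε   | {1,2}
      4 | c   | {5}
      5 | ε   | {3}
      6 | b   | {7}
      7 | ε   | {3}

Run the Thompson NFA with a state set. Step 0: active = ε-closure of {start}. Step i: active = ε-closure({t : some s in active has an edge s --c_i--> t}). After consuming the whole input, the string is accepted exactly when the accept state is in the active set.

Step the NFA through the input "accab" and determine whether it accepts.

S₀ = ε-closure({0}) = {0,1,2,4,6}
'a' @ 1: {}  — state set empty
rest 'ccab' ignored (set empty)
final: {}; accept 1 not in set

Answer: REJECT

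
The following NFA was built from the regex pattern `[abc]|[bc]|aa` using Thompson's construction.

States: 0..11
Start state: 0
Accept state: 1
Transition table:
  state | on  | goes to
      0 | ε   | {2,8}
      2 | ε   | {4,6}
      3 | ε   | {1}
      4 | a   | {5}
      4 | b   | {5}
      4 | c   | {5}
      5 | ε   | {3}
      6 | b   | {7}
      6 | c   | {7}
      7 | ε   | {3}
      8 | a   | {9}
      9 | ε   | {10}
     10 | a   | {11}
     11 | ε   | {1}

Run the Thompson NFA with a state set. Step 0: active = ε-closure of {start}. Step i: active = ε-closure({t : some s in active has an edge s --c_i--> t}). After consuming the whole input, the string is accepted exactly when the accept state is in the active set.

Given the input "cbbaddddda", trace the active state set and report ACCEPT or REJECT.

initial (ε-close {0}): {0,2,4,6,8}
'c' @ 1: {1,3,5,7}  ✓accept
'b' @ 2: {}  — dead — no transitions
rest 'baddddda' ignored (set empty)
end set {} — state 1 not in

Answer: REJECT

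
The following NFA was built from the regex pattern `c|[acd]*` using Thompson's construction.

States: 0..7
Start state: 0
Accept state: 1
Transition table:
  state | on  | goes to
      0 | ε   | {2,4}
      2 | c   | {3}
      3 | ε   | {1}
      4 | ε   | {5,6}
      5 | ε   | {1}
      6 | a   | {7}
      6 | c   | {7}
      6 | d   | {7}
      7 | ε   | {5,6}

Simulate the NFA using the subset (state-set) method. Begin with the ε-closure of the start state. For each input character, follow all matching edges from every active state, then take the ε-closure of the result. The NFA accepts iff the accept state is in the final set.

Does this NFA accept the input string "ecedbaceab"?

S₀ = ε-closure({0}) = {0,1,2,4,5,6}
'e' @ 1: {}  — dead — no transitions
rest 'cedbaceab' ignored (set empty)
after full input: {}  (accept=1 not in)

Answer: REJECT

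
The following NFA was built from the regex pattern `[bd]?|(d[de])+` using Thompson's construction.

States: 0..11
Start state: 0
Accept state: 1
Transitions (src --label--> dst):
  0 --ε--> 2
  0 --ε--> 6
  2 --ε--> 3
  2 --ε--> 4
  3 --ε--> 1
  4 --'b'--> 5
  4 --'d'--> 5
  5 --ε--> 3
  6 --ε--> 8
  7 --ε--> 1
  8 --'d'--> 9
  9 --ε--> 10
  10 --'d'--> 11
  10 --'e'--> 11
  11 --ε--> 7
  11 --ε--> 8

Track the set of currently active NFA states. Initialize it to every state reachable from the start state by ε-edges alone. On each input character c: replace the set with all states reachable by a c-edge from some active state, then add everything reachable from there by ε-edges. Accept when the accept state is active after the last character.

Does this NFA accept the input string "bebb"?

start: ε-closure({0}) = {0,1,2,3,4,6,8}
'b' @ 1: {1,3,5}  ✓accept
'e' @ 2: {}  — dead — no transitions
rest 'bb' ignored (set empty)
end set {} — state 1 not in

Answer: REJECT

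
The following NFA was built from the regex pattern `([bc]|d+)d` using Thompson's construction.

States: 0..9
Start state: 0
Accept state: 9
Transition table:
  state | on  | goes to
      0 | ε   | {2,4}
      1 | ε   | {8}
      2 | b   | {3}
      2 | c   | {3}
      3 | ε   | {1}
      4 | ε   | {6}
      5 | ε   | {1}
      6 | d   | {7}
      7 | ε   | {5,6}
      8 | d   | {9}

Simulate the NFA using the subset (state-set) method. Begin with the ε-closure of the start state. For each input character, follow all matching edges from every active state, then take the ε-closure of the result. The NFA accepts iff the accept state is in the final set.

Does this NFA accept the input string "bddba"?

S₀ = ε-closure({0}) = {0,2,4,6}
'b' @ 1: {1,3,8}
'd' @ 2: {9}  [accepting]
'd' @ 3: {}  — no active states
rest 'ba' ignored (set empty)
final: {}; accept 9 not in set

Answer: REJECT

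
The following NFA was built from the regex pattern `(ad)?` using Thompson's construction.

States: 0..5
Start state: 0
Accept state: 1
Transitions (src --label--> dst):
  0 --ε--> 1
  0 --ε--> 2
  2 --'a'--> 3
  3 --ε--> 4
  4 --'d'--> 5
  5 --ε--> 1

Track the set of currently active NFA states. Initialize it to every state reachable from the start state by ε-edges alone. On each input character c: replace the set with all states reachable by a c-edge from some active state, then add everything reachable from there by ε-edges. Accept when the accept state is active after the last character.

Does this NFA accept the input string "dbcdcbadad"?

Answer: REJECT

Steps:
initial (ε-close {0}): {0,1,2}
'd' @ 1: {}  — state set empty
rest 'bcdcbadad' ignored (set empty)
after full input: {}  (accept=1 not in)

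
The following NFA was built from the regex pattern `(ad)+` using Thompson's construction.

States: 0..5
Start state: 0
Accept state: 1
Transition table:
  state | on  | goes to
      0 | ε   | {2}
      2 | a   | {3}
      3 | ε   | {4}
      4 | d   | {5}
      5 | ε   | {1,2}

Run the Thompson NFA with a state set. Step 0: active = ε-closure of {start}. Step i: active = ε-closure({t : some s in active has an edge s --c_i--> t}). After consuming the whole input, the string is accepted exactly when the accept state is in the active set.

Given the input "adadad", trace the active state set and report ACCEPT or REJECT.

start: ε-closure({0}) = {0,2}
'a' @ 1: {3,4}
'd' @ 2: {1,2,5}  (accept∈set)
'a' @ 3: {3,4}
'd' @ 4: {1,2,5}  (accept∈set)
'a' @ 5: {3,4}
'd' @ 6: {1,2,5}  (accept∈set)
final: {1,2,5}; accept 1 in set

Answer: ACCEPT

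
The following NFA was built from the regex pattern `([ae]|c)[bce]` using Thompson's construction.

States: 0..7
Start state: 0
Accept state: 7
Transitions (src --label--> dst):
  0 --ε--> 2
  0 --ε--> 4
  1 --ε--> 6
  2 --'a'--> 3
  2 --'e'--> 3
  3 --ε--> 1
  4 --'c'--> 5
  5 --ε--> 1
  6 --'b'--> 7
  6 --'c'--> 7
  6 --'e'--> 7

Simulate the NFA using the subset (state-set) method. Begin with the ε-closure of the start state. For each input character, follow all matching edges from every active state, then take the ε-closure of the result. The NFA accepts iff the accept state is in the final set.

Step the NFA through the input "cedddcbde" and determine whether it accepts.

S₀ = ε-closure({0}) = {0,2,4}
'c' @ 1: {1,5,6}
'e' @ 2: {7}  ✓accept
'd' @ 3: {}  — state set empty
rest 'ddcbde' ignored (set empty)
after full input: {}  (accept=7 not in)

Answer: REJECT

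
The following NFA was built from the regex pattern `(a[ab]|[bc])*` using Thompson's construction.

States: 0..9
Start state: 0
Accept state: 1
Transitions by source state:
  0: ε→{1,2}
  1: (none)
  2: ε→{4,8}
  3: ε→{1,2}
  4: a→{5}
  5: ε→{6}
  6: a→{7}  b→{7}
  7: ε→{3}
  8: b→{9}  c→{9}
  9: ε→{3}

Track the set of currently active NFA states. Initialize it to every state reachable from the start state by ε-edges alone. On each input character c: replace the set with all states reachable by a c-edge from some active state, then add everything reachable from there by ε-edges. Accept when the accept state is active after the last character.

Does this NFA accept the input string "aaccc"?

Answer: ACCEPT

Steps:
initial (ε-close {0}): {0,1,2,4,8}
'a' @ 1: {5,6}
'a' @ 2: {1,2,3,4,7,8}  (accept∈set)
'c' @ 3: {1,2,3,4,8,9}  (accept∈set)
'c' @ 4: {1,2,3,4,8,9}  (accept∈set)
'c' @ 5: {1,2,3,4,8,9}  (accept∈set)
final: {1,2,3,4,8,9}; accept 1 in set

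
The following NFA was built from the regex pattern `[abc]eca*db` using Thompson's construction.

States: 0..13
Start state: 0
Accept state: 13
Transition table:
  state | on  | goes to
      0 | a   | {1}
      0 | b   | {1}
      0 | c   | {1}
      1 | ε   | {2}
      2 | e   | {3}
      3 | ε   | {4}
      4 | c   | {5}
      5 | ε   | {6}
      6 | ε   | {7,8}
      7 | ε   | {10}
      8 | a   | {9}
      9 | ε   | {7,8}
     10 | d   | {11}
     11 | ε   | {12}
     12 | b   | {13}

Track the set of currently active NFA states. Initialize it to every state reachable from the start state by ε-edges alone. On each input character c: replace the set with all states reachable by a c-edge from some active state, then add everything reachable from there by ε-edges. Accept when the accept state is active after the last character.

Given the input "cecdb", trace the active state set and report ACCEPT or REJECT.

S₀ = ε-closure({0}) = {0}
'c' @ 1: {1,2}
'e' @ 2: {3,4}
'c' @ 3: {5,6,7,8,10}
'd' @ 4: {11,12}
'b' @ 5: {13}  ✓accept
end set {13} — state 13 in

Answer: ACCEPT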